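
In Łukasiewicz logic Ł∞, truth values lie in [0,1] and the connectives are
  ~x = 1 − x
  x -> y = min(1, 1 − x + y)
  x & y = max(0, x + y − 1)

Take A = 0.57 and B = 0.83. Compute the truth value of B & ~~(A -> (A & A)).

0.40

A & A = max(0, 0.57 + 0.57 − 1) = max(0, 0.14) = 0.14
A -> (A & A) = min(1, 1 − 0.57 + 0.14) = min(1, 0.57) = 0.57
~(A -> (A & A)) = 1 − 0.57 = 0.43
~~(A -> (A & A)) = 1 − 0.43 = 0.57
B & ~~(A -> (A & A)) = max(0, 0.83 + 0.57 − 1) = max(0, 0.40) = 0.40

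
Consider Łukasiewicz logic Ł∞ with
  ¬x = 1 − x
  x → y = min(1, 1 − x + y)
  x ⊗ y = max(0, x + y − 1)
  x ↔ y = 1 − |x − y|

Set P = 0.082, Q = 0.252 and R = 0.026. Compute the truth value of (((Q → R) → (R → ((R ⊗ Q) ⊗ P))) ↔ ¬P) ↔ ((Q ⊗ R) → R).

0.918

Q → R = min(1, 1 − 0.252 + 0.026) = min(1, 0.774) = 0.774
R ⊗ Q = max(0, 0.026 + 0.252 − 1) = max(0, -0.722) = 0.000
(R ⊗ Q) ⊗ P = max(0, 0.000 + 0.082 − 1) = max(0, -0.918) = 0.000
R → ((R ⊗ Q) ⊗ P) = min(1, 1 − 0.026 + 0.000) = min(1, 0.974) = 0.974
(Q → R) → (R → ((R ⊗ Q) ⊗ P)) = min(1, 1 − 0.774 + 0.974) = min(1, 1.200) = 1.000
¬P = 1 − 0.082 = 0.918
((Q → R) → (R → ((R ⊗ Q) ⊗ P))) ↔ ¬P = 1 − |1.000 − 0.918| = 1 − 0.082 = 0.918
Q ⊗ R = max(0, 0.252 + 0.026 − 1) = max(0, -0.722) = 0.000
(Q ⊗ R) → R = min(1, 1 − 0.000 + 0.026) = min(1, 1.026) = 1.000
(((Q → R) → (R → ((R ⊗ Q) ⊗ P))) ↔ ¬P) ↔ ((Q ⊗ R) → R) = 1 − |0.918 − 1.000| = 1 − 0.082 = 0.918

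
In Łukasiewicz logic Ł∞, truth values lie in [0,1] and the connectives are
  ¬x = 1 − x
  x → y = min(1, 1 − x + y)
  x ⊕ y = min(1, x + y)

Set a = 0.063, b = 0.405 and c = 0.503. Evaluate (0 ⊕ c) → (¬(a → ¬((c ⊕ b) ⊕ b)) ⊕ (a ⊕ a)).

0.686

0 ⊕ c = min(1, 0.000 + 0.503) = min(1, 0.503) = 0.503
c ⊕ b = min(1, 0.503 + 0.405) = min(1, 0.908) = 0.908
(c ⊕ b) ⊕ b = min(1, 0.908 + 0.405) = min(1, 1.313) = 1.000
¬((c ⊕ b) ⊕ b) = 1 − 1.000 = 0.000
a → ¬((c ⊕ b) ⊕ b) = min(1, 1 − 0.063 + 0.000) = min(1, 0.937) = 0.937
¬(a → ¬((c ⊕ b) ⊕ b)) = 1 − 0.937 = 0.063
a ⊕ a = min(1, 0.063 + 0.063) = min(1, 0.126) = 0.126
¬(a → ¬((c ⊕ b) ⊕ b)) ⊕ (a ⊕ a) = min(1, 0.063 + 0.126) = min(1, 0.189) = 0.189
(0 ⊕ c) → (¬(a → ¬((c ⊕ b) ⊕ b)) ⊕ (a ⊕ a)) = min(1, 1 − 0.503 + 0.189) = min(1, 0.686) = 0.686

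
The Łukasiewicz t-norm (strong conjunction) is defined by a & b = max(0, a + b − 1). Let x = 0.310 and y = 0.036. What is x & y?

x & y = max(0, 0.310 + 0.036 − 1) = max(0, -0.654) = 0.000
For comparison, the Gödel (minimum) t-norm min(a, b) would give 0.036.

0.000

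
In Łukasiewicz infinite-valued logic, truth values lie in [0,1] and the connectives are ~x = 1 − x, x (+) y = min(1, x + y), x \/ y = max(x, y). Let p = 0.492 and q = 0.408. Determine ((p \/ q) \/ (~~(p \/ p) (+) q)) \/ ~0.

p \/ q = max(0.492, 0.408) = 0.492
p \/ p = max(0.492, 0.492) = 0.492
~(p \/ p) = 1 − 0.492 = 0.508
~~(p \/ p) = 1 − 0.508 = 0.492
~~(p \/ p) (+) q = min(1, 0.492 + 0.408) = min(1, 0.900) = 0.900
(p \/ q) \/ (~~(p \/ p) (+) q) = max(0.492, 0.900) = 0.900
~0 = 1 − 0.000 = 1.000
((p \/ q) \/ (~~(p \/ p) (+) q)) \/ ~0 = max(0.900, 1.000) = 1.000

1.000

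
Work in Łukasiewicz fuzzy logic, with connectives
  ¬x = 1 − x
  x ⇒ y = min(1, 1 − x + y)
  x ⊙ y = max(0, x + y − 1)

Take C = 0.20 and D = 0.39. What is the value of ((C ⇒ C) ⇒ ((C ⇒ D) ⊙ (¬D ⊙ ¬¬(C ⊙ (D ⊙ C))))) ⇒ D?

C ⇒ C = min(1, 1 − 0.20 + 0.20) = min(1, 1.00) = 1.00
C ⇒ D = min(1, 1 − 0.20 + 0.39) = min(1, 1.19) = 1.00
¬D = 1 − 0.39 = 0.61
D ⊙ C = max(0, 0.39 + 0.20 − 1) = max(0, -0.41) = 0.00
C ⊙ (D ⊙ C) = max(0, 0.20 + 0.00 − 1) = max(0, -0.80) = 0.00
¬(C ⊙ (D ⊙ C)) = 1 − 0.00 = 1.00
¬¬(C ⊙ (D ⊙ C)) = 1 − 1.00 = 0.00
¬D ⊙ ¬¬(C ⊙ (D ⊙ C)) = max(0, 0.61 + 0.00 − 1) = max(0, -0.39) = 0.00
(C ⇒ D) ⊙ (¬D ⊙ ¬¬(C ⊙ (D ⊙ C))) = max(0, 1.00 + 0.00 − 1) = max(0, 0.00) = 0.00
(C ⇒ C) ⇒ ((C ⇒ D) ⊙ (¬D ⊙ ¬¬(C ⊙ (D ⊙ C)))) = min(1, 1 − 1.00 + 0.00) = min(1, 0.00) = 0.00
((C ⇒ C) ⇒ ((C ⇒ D) ⊙ (¬D ⊙ ¬¬(C ⊙ (D ⊙ C))))) ⇒ D = min(1, 1 − 0.00 + 0.39) = min(1, 1.39) = 1.00

1.00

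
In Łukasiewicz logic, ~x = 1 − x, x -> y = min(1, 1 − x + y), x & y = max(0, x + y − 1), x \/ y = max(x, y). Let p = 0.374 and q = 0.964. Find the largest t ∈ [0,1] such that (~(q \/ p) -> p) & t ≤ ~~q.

0.964

q \/ p = max(0.964, 0.374) = 0.964
~(q \/ p) = 1 − 0.964 = 0.036
~(q \/ p) -> p = min(1, 1 − 0.036 + 0.374) = min(1, 1.338) = 1.000
So the left factor is ~(q \/ p) -> p = 1.000.
~q = 1 − 0.964 = 0.036
~~q = 1 − 0.036 = 0.964
So the right-hand bound is ~~q = 0.964.
The residuum of the Łukasiewicz t-norm gives the supremum: min(1, 1 − 1.000 + 0.964).
1 − 1.000 + 0.964 = 0.964, so t = min(1, 0.964) = 0.964.
Check: 1.000 & 0.964 = max(0, 0.964) = 0.964 ≤ 0.964.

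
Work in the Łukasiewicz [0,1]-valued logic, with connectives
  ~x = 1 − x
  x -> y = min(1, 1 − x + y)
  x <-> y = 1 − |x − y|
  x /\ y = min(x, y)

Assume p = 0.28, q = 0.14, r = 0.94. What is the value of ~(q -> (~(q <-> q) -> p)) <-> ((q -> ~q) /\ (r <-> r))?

0.00

q <-> q = 1 − |0.14 − 0.14| = 1 − 0.00 = 1.00
~(q <-> q) = 1 − 1.00 = 0.00
~(q <-> q) -> p = min(1, 1 − 0.00 + 0.28) = min(1, 1.28) = 1.00
q -> (~(q <-> q) -> p) = min(1, 1 − 0.14 + 1.00) = min(1, 1.86) = 1.00
~(q -> (~(q <-> q) -> p)) = 1 − 1.00 = 0.00
~q = 1 − 0.14 = 0.86
q -> ~q = min(1, 1 − 0.14 + 0.86) = min(1, 1.72) = 1.00
r <-> r = 1 − |0.94 − 0.94| = 1 − 0.00 = 1.00
(q -> ~q) /\ (r <-> r) = min(1.00, 1.00) = 1.00
~(q -> (~(q <-> q) -> p)) <-> ((q -> ~q) /\ (r <-> r)) = 1 − |0.00 − 1.00| = 1 − 1.00 = 0.00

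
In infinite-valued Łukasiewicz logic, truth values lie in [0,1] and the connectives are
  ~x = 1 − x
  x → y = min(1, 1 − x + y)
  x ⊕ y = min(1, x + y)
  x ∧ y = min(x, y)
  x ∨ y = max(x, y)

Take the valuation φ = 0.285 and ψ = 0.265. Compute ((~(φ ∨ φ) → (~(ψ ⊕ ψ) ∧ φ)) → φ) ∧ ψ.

0.265

φ ∨ φ = max(0.285, 0.285) = 0.285
~(φ ∨ φ) = 1 − 0.285 = 0.715
ψ ⊕ ψ = min(1, 0.265 + 0.265) = min(1, 0.530) = 0.530
~(ψ ⊕ ψ) = 1 − 0.530 = 0.470
~(ψ ⊕ ψ) ∧ φ = min(0.470, 0.285) = 0.285
~(φ ∨ φ) → (~(ψ ⊕ ψ) ∧ φ) = min(1, 1 − 0.715 + 0.285) = min(1, 0.570) = 0.570
(~(φ ∨ φ) → (~(ψ ⊕ ψ) ∧ φ)) → φ = min(1, 1 − 0.570 + 0.285) = min(1, 0.715) = 0.715
((~(φ ∨ φ) → (~(ψ ⊕ ψ) ∧ φ)) → φ) ∧ ψ = min(0.715, 0.265) = 0.265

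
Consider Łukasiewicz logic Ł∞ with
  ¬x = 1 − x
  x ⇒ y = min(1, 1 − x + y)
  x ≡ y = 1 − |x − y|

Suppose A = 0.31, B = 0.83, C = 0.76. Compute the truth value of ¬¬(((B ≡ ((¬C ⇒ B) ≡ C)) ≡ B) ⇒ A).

0.41

¬C = 1 − 0.76 = 0.24
¬C ⇒ B = min(1, 1 − 0.24 + 0.83) = min(1, 1.59) = 1.00
(¬C ⇒ B) ≡ C = 1 − |1.00 − 0.76| = 1 − 0.24 = 0.76
B ≡ ((¬C ⇒ B) ≡ C) = 1 − |0.83 − 0.76| = 1 − 0.07 = 0.93
(B ≡ ((¬C ⇒ B) ≡ C)) ≡ B = 1 − |0.93 − 0.83| = 1 − 0.10 = 0.90
((B ≡ ((¬C ⇒ B) ≡ C)) ≡ B) ⇒ A = min(1, 1 − 0.90 + 0.31) = min(1, 0.41) = 0.41
¬(((B ≡ ((¬C ⇒ B) ≡ C)) ≡ B) ⇒ A) = 1 − 0.41 = 0.59
¬¬(((B ≡ ((¬C ⇒ B) ≡ C)) ≡ B) ⇒ A) = 1 − 0.59 = 0.41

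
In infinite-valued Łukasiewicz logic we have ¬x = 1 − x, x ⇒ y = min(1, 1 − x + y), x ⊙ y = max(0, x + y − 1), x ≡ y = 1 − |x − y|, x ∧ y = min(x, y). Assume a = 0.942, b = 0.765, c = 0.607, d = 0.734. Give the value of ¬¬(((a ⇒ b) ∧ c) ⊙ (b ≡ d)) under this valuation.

a ⇒ b = min(1, 1 − 0.942 + 0.765) = min(1, 0.823) = 0.823
(a ⇒ b) ∧ c = min(0.823, 0.607) = 0.607
b ≡ d = 1 − |0.765 − 0.734| = 1 − 0.031 = 0.969
((a ⇒ b) ∧ c) ⊙ (b ≡ d) = max(0, 0.607 + 0.969 − 1) = max(0, 0.576) = 0.576
¬(((a ⇒ b) ∧ c) ⊙ (b ≡ d)) = 1 − 0.576 = 0.424
¬¬(((a ⇒ b) ∧ c) ⊙ (b ≡ d)) = 1 − 0.424 = 0.576

0.576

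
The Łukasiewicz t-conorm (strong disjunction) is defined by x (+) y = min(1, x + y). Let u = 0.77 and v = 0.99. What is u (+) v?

1.00

u (+) v = min(1, 0.77 + 0.99) = min(1, 1.76) = 1.00
For comparison, the Gödel t-conorm max(x, y) would give 0.99.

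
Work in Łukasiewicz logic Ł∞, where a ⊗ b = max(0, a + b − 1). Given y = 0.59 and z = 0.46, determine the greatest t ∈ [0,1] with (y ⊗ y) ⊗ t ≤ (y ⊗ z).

0.87

y ⊗ y = max(0, 0.59 + 0.59 − 1) = max(0, 0.18) = 0.18
So the left factor is y ⊗ y = 0.18.
y ⊗ z = max(0, 0.59 + 0.46 − 1) = max(0, 0.05) = 0.05
So the right-hand bound is y ⊗ z = 0.05.
The residuum of the Łukasiewicz t-norm gives the supremum: min(1, 1 − 0.18 + 0.05).
1 − 0.18 + 0.05 = 0.87, so t = min(1, 0.87) = 0.87.
Check: 0.18 ⊗ 0.87 = max(0, 0.05) = 0.05 ≤ 0.05.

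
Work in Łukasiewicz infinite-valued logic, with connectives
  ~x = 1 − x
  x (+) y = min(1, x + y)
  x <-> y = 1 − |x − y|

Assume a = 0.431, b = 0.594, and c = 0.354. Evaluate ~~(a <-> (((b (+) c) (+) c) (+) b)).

0.431

b (+) c = min(1, 0.594 + 0.354) = min(1, 0.948) = 0.948
(b (+) c) (+) c = min(1, 0.948 + 0.354) = min(1, 1.302) = 1.000
((b (+) c) (+) c) (+) b = min(1, 1.000 + 0.594) = min(1, 1.594) = 1.000
a <-> (((b (+) c) (+) c) (+) b) = 1 − |0.431 − 1.000| = 1 − 0.569 = 0.431
~(a <-> (((b (+) c) (+) c) (+) b)) = 1 − 0.431 = 0.569
~~(a <-> (((b (+) c) (+) c) (+) b)) = 1 − 0.569 = 0.431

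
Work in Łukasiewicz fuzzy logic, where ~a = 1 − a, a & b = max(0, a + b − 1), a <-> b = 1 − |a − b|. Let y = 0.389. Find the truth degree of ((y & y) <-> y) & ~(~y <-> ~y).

0.000

y & y = max(0, 0.389 + 0.389 − 1) = max(0, -0.222) = 0.000
(y & y) <-> y = 1 − |0.000 − 0.389| = 1 − 0.389 = 0.611
~y = 1 − 0.389 = 0.611
~y <-> ~y = 1 − |0.611 − 0.611| = 1 − 0.000 = 1.000
~(~y <-> ~y) = 1 − 1.000 = 0.000
((y & y) <-> y) & ~(~y <-> ~y) = max(0, 0.611 + 0.000 − 1) = max(0, -0.389) = 0.000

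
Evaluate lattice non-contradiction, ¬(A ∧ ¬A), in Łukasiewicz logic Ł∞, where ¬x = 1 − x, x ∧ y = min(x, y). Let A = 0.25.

¬A = 1 − 0.25 = 0.75
A ∧ ¬A = min(0.25, 0.75) = 0.25
¬(A ∧ ¬A) = 1 − 0.25 = 0.75
(The value 0.75 < 1 shows this instance is not satisfied; not a Ł∞-tautology — its value is 1 − min(a, 1−a).)

0.75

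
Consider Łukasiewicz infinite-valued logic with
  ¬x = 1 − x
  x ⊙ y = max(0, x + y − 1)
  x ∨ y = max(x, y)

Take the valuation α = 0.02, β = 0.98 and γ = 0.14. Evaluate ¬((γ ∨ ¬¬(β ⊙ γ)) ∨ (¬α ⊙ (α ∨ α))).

0.86

β ⊙ γ = max(0, 0.98 + 0.14 − 1) = max(0, 0.12) = 0.12
¬(β ⊙ γ) = 1 − 0.12 = 0.88
¬¬(β ⊙ γ) = 1 − 0.88 = 0.12
γ ∨ ¬¬(β ⊙ γ) = max(0.14, 0.12) = 0.14
¬α = 1 − 0.02 = 0.98
α ∨ α = max(0.02, 0.02) = 0.02
¬α ⊙ (α ∨ α) = max(0, 0.98 + 0.02 − 1) = max(0, 0.00) = 0.00
(γ ∨ ¬¬(β ⊙ γ)) ∨ (¬α ⊙ (α ∨ α)) = max(0.14, 0.00) = 0.14
¬((γ ∨ ¬¬(β ⊙ γ)) ∨ (¬α ⊙ (α ∨ α))) = 1 − 0.14 = 0.86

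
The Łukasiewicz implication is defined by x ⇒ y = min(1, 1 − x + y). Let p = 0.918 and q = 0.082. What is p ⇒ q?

p ⇒ q = min(1, 1 − 0.918 + 0.082) = min(1, 0.164) = 0.164
For comparison, the Gödel implication (1 if x ≤ y else y) would give 0.082.

0.164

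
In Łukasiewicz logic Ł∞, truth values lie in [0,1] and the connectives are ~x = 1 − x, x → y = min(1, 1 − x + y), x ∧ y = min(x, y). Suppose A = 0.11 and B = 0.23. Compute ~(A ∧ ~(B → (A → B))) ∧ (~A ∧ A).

A → B = min(1, 1 − 0.11 + 0.23) = min(1, 1.12) = 1.00
B → (A → B) = min(1, 1 − 0.23 + 1.00) = min(1, 1.77) = 1.00
~(B → (A → B)) = 1 − 1.00 = 0.00
A ∧ ~(B → (A → B)) = min(0.11, 0.00) = 0.00
~(A ∧ ~(B → (A → B))) = 1 − 0.00 = 1.00
~A = 1 − 0.11 = 0.89
~A ∧ A = min(0.89, 0.11) = 0.11
~(A ∧ ~(B → (A → B))) ∧ (~A ∧ A) = min(1.00, 0.11) = 0.11

0.11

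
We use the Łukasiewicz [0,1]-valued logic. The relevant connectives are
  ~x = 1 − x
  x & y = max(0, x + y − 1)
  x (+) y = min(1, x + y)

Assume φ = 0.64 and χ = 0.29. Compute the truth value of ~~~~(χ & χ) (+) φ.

χ & χ = max(0, 0.29 + 0.29 − 1) = max(0, -0.42) = 0.00
~(χ & χ) = 1 − 0.00 = 1.00
~~(χ & χ) = 1 − 1.00 = 0.00
~~~(χ & χ) = 1 − 0.00 = 1.00
~~~~(χ & χ) = 1 − 1.00 = 0.00
~~~~(χ & χ) (+) φ = min(1, 0.00 + 0.64) = min(1, 0.64) = 0.64

0.64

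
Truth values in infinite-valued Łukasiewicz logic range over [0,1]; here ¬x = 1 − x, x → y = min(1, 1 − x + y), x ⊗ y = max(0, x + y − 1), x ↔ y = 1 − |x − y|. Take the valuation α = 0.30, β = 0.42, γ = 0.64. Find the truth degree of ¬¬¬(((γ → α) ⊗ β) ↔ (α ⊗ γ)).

0.08

γ → α = min(1, 1 − 0.64 + 0.30) = min(1, 0.66) = 0.66
(γ → α) ⊗ β = max(0, 0.66 + 0.42 − 1) = max(0, 0.08) = 0.08
α ⊗ γ = max(0, 0.30 + 0.64 − 1) = max(0, -0.06) = 0.00
((γ → α) ⊗ β) ↔ (α ⊗ γ) = 1 − |0.08 − 0.00| = 1 − 0.08 = 0.92
¬(((γ → α) ⊗ β) ↔ (α ⊗ γ)) = 1 − 0.92 = 0.08
¬¬(((γ → α) ⊗ β) ↔ (α ⊗ γ)) = 1 − 0.08 = 0.92
¬¬¬(((γ → α) ⊗ β) ↔ (α ⊗ γ)) = 1 − 0.92 = 0.08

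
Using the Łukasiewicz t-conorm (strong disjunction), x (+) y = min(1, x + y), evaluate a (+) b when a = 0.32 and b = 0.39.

a (+) b = min(1, 0.32 + 0.39) = min(1, 0.71) = 0.71
For comparison, the Gödel t-conorm max(x, y) would give 0.39.

0.71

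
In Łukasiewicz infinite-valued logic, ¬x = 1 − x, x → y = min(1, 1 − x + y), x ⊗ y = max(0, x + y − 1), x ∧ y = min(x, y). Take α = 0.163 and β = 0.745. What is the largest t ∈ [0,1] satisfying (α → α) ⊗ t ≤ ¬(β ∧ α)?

0.837

α → α = min(1, 1 − 0.163 + 0.163) = min(1, 1.000) = 1.000
So the left factor is α → α = 1.000.
β ∧ α = min(0.745, 0.163) = 0.163
¬(β ∧ α) = 1 − 0.163 = 0.837
So the right-hand bound is ¬(β ∧ α) = 0.837.
The residuum of the Łukasiewicz t-norm gives the supremum: min(1, 1 − 1.000 + 0.837).
1 − 1.000 + 0.837 = 0.837, so t = min(1, 0.837) = 0.837.
Check: 1.000 ⊗ 0.837 = max(0, 0.837) = 0.837 ≤ 0.837.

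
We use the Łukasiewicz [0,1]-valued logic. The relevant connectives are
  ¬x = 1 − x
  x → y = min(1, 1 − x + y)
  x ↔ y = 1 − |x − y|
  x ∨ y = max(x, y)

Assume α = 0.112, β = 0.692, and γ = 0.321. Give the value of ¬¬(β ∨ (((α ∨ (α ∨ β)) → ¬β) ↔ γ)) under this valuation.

α ∨ β = max(0.112, 0.692) = 0.692
α ∨ (α ∨ β) = max(0.112, 0.692) = 0.692
¬β = 1 − 0.692 = 0.308
(α ∨ (α ∨ β)) → ¬β = min(1, 1 − 0.692 + 0.308) = min(1, 0.616) = 0.616
((α ∨ (α ∨ β)) → ¬β) ↔ γ = 1 − |0.616 − 0.321| = 1 − 0.295 = 0.705
β ∨ (((α ∨ (α ∨ β)) → ¬β) ↔ γ) = max(0.692, 0.705) = 0.705
¬(β ∨ (((α ∨ (α ∨ β)) → ¬β) ↔ γ)) = 1 − 0.705 = 0.295
¬¬(β ∨ (((α ∨ (α ∨ β)) → ¬β) ↔ γ)) = 1 − 0.295 = 0.705

0.705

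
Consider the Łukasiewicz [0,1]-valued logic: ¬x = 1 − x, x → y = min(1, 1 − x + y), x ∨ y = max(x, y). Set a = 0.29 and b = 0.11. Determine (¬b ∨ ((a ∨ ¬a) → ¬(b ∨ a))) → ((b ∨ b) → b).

1.00

¬b = 1 − 0.11 = 0.89
¬a = 1 − 0.29 = 0.71
a ∨ ¬a = max(0.29, 0.71) = 0.71
b ∨ a = max(0.11, 0.29) = 0.29
¬(b ∨ a) = 1 − 0.29 = 0.71
(a ∨ ¬a) → ¬(b ∨ a) = min(1, 1 − 0.71 + 0.71) = min(1, 1.00) = 1.00
¬b ∨ ((a ∨ ¬a) → ¬(b ∨ a)) = max(0.89, 1.00) = 1.00
b ∨ b = max(0.11, 0.11) = 0.11
(b ∨ b) → b = min(1, 1 − 0.11 + 0.11) = min(1, 1.00) = 1.00
(¬b ∨ ((a ∨ ¬a) → ¬(b ∨ a))) → ((b ∨ b) → b) = min(1, 1 − 1.00 + 1.00) = min(1, 1.00) = 1.00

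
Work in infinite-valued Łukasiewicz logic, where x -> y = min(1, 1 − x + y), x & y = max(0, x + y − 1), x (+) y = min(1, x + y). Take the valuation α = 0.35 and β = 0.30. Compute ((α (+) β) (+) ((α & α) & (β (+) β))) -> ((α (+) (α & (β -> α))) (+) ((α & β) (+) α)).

α (+) β = min(1, 0.35 + 0.30) = min(1, 0.65) = 0.65
α & α = max(0, 0.35 + 0.35 − 1) = max(0, -0.30) = 0.00
β (+) β = min(1, 0.30 + 0.30) = min(1, 0.60) = 0.60
(α & α) & (β (+) β) = max(0, 0.00 + 0.60 − 1) = max(0, -0.40) = 0.00
(α (+) β) (+) ((α & α) & (β (+) β)) = min(1, 0.65 + 0.00) = min(1, 0.65) = 0.65
β -> α = min(1, 1 − 0.30 + 0.35) = min(1, 1.05) = 1.00
α & (β -> α) = max(0, 0.35 + 1.00 − 1) = max(0, 0.35) = 0.35
α (+) (α & (β -> α)) = min(1, 0.35 + 0.35) = min(1, 0.70) = 0.70
α & β = max(0, 0.35 + 0.30 − 1) = max(0, -0.35) = 0.00
(α & β) (+) α = min(1, 0.00 + 0.35) = min(1, 0.35) = 0.35
(α (+) (α & (β -> α))) (+) ((α & β) (+) α) = min(1, 0.70 + 0.35) = min(1, 1.05) = 1.00
((α (+) β) (+) ((α & α) & (β (+) β))) -> ((α (+) (α & (β -> α))) (+) ((α & β) (+) α)) = min(1, 1 − 0.65 + 1.00) = min(1, 1.35) = 1.00

1.00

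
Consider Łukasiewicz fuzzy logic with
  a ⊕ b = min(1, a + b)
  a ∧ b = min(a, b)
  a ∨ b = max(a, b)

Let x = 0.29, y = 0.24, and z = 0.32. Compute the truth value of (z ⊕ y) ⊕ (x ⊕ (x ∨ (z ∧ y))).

1.00

z ⊕ y = min(1, 0.32 + 0.24) = min(1, 0.56) = 0.56
z ∧ y = min(0.32, 0.24) = 0.24
x ∨ (z ∧ y) = max(0.29, 0.24) = 0.29
x ⊕ (x ∨ (z ∧ y)) = min(1, 0.29 + 0.29) = min(1, 0.58) = 0.58
(z ⊕ y) ⊕ (x ⊕ (x ∨ (z ∧ y))) = min(1, 0.56 + 0.58) = min(1, 1.14) = 1.00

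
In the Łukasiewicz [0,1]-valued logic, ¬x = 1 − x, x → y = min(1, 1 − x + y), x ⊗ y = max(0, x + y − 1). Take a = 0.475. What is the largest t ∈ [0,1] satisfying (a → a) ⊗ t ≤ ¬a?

0.525

a → a = min(1, 1 − 0.475 + 0.475) = min(1, 1.000) = 1.000
So the left factor is a → a = 1.000.
¬a = 1 − 0.475 = 0.525
So the right-hand bound is ¬a = 0.525.
The residuum of the Łukasiewicz t-norm gives the supremum: min(1, 1 − 1.000 + 0.525).
1 − 1.000 + 0.525 = 0.525, so t = min(1, 0.525) = 0.525.
Check: 1.000 ⊗ 0.525 = max(0, 0.525) = 0.525 ≤ 0.525.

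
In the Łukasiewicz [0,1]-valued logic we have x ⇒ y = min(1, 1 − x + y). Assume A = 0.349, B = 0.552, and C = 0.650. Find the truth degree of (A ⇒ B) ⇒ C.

A ⇒ B = min(1, 1 − 0.349 + 0.552) = min(1, 1.203) = 1.000
(A ⇒ B) ⇒ C = min(1, 1 − 1.000 + 0.650) = min(1, 0.650) = 0.650

0.650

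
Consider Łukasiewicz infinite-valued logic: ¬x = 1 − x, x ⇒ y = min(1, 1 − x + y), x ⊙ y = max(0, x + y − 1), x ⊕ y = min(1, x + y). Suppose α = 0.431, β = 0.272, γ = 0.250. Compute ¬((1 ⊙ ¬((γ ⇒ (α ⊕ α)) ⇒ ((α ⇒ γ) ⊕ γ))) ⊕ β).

0.728

α ⊕ α = min(1, 0.431 + 0.431) = min(1, 0.862) = 0.862
γ ⇒ (α ⊕ α) = min(1, 1 − 0.250 + 0.862) = min(1, 1.612) = 1.000
α ⇒ γ = min(1, 1 − 0.431 + 0.250) = min(1, 0.819) = 0.819
(α ⇒ γ) ⊕ γ = min(1, 0.819 + 0.250) = min(1, 1.069) = 1.000
(γ ⇒ (α ⊕ α)) ⇒ ((α ⇒ γ) ⊕ γ) = min(1, 1 − 1.000 + 1.000) = min(1, 1.000) = 1.000
¬((γ ⇒ (α ⊕ α)) ⇒ ((α ⇒ γ) ⊕ γ)) = 1 − 1.000 = 0.000
1 ⊙ ¬((γ ⇒ (α ⊕ α)) ⇒ ((α ⇒ γ) ⊕ γ)) = max(0, 1.000 + 0.000 − 1) = max(0, 0.000) = 0.000
(1 ⊙ ¬((γ ⇒ (α ⊕ α)) ⇒ ((α ⇒ γ) ⊕ γ))) ⊕ β = min(1, 0.000 + 0.272) = min(1, 0.272) = 0.272
¬((1 ⊙ ¬((γ ⇒ (α ⊕ α)) ⇒ ((α ⇒ γ) ⊕ γ))) ⊕ β) = 1 − 0.272 = 0.728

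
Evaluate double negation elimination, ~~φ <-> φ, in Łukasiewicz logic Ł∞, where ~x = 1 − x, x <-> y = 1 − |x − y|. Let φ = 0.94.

1.00

~φ = 1 − 0.94 = 0.06
~~φ = 1 − 0.06 = 0.94
~~φ <-> φ = 1 − |0.94 − 0.94| = 1 − 0.00 = 1.00
(As expected: always 1 in Ł∞ since negation is involutive.)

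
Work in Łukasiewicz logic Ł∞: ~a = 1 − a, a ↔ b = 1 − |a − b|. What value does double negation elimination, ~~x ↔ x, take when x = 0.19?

1.00

~x = 1 − 0.19 = 0.81
~~x = 1 − 0.81 = 0.19
~~x ↔ x = 1 − |0.19 − 0.19| = 1 − 0.00 = 1.00
(As expected: always 1 in Ł∞ since negation is involutive.)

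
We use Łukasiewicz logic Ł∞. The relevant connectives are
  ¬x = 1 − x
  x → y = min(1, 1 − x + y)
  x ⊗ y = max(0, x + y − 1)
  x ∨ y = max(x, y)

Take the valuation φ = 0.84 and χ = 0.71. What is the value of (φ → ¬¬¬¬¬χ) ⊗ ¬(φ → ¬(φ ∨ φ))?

0.13

¬χ = 1 − 0.71 = 0.29
¬¬χ = 1 − 0.29 = 0.71
¬¬¬χ = 1 − 0.71 = 0.29
¬¬¬¬χ = 1 − 0.29 = 0.71
¬¬¬¬¬χ = 1 − 0.71 = 0.29
φ → ¬¬¬¬¬χ = min(1, 1 − 0.84 + 0.29) = min(1, 0.45) = 0.45
φ ∨ φ = max(0.84, 0.84) = 0.84
¬(φ ∨ φ) = 1 − 0.84 = 0.16
φ → ¬(φ ∨ φ) = min(1, 1 − 0.84 + 0.16) = min(1, 0.32) = 0.32
¬(φ → ¬(φ ∨ φ)) = 1 − 0.32 = 0.68
(φ → ¬¬¬¬¬χ) ⊗ ¬(φ → ¬(φ ∨ φ)) = max(0, 0.45 + 0.68 − 1) = max(0, 0.13) = 0.13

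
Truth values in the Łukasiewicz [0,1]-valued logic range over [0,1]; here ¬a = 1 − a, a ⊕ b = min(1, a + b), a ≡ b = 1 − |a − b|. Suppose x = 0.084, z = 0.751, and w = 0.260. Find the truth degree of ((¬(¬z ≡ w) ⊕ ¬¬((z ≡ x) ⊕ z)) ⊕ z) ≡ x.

¬z = 1 − 0.751 = 0.249
¬z ≡ w = 1 − |0.249 − 0.260| = 1 − 0.011 = 0.989
¬(¬z ≡ w) = 1 − 0.989 = 0.011
z ≡ x = 1 − |0.751 − 0.084| = 1 − 0.667 = 0.333
(z ≡ x) ⊕ z = min(1, 0.333 + 0.751) = min(1, 1.084) = 1.000
¬((z ≡ x) ⊕ z) = 1 − 1.000 = 0.000
¬¬((z ≡ x) ⊕ z) = 1 − 0.000 = 1.000
¬(¬z ≡ w) ⊕ ¬¬((z ≡ x) ⊕ z) = min(1, 0.011 + 1.000) = min(1, 1.011) = 1.000
(¬(¬z ≡ w) ⊕ ¬¬((z ≡ x) ⊕ z)) ⊕ z = min(1, 1.000 + 0.751) = min(1, 1.751) = 1.000
((¬(¬z ≡ w) ⊕ ¬¬((z ≡ x) ⊕ z)) ⊕ z) ≡ x = 1 − |1.000 − 0.084| = 1 − 0.916 = 0.084

0.084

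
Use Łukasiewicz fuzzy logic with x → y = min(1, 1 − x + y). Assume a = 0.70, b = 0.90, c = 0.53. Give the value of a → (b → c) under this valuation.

b → c = min(1, 1 − 0.90 + 0.53) = min(1, 0.63) = 0.63
a → (b → c) = min(1, 1 − 0.70 + 0.63) = min(1, 0.93) = 0.93

0.93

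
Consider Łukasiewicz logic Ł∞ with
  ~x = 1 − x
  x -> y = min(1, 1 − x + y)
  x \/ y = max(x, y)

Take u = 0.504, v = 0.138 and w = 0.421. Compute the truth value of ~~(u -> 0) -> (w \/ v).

0.925

u -> 0 = min(1, 1 − 0.504 + 0.000) = min(1, 0.496) = 0.496
~(u -> 0) = 1 − 0.496 = 0.504
~~(u -> 0) = 1 − 0.504 = 0.496
w \/ v = max(0.421, 0.138) = 0.421
~~(u -> 0) -> (w \/ v) = min(1, 1 − 0.496 + 0.421) = min(1, 0.925) = 0.925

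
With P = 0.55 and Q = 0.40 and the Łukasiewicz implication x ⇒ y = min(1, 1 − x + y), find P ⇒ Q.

0.85

P ⇒ Q = min(1, 1 − 0.55 + 0.40) = min(1, 0.85) = 0.85
For comparison, the Gödel implication (1 if x ≤ y else y) would give 0.40.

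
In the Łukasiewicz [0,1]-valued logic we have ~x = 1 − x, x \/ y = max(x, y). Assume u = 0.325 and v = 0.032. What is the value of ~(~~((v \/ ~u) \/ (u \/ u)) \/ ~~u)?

0.325

~u = 1 − 0.325 = 0.675
v \/ ~u = max(0.032, 0.675) = 0.675
u \/ u = max(0.325, 0.325) = 0.325
(v \/ ~u) \/ (u \/ u) = max(0.675, 0.325) = 0.675
~((v \/ ~u) \/ (u \/ u)) = 1 − 0.675 = 0.325
~~((v \/ ~u) \/ (u \/ u)) = 1 − 0.325 = 0.675
~~u = 1 − 0.675 = 0.325
~~((v \/ ~u) \/ (u \/ u)) \/ ~~u = max(0.675, 0.325) = 0.675
~(~~((v \/ ~u) \/ (u \/ u)) \/ ~~u) = 1 − 0.675 = 0.325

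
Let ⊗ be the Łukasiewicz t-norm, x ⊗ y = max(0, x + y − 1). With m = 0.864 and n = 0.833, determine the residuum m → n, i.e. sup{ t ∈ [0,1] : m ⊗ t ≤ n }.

0.969

The residuum of the Łukasiewicz t-norm gives the supremum: min(1, 1 − 0.864 + 0.833).
1 − 0.864 + 0.833 = 0.969, so t = min(1, 0.969) = 0.969.
Check: 0.864 ⊗ 0.969 = max(0, 0.833) = 0.833 ≤ 0.833.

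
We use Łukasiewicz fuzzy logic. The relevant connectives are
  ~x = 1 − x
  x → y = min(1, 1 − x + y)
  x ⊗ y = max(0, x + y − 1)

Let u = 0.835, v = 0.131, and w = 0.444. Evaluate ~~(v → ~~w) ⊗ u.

0.835

~w = 1 − 0.444 = 0.556
~~w = 1 − 0.556 = 0.444
v → ~~w = min(1, 1 − 0.131 + 0.444) = min(1, 1.313) = 1.000
~(v → ~~w) = 1 − 1.000 = 0.000
~~(v → ~~w) = 1 − 0.000 = 1.000
~~(v → ~~w) ⊗ u = max(0, 1.000 + 0.835 − 1) = max(0, 0.835) = 0.835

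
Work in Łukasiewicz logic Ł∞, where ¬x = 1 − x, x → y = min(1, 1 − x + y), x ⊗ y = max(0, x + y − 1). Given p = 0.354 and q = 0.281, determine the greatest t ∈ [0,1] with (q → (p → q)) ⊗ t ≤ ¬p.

p → q = min(1, 1 − 0.354 + 0.281) = min(1, 0.927) = 0.927
q → (p → q) = min(1, 1 − 0.281 + 0.927) = min(1, 1.646) = 1.000
So the left factor is q → (p → q) = 1.000.
¬p = 1 − 0.354 = 0.646
So the right-hand bound is ¬p = 0.646.
The residuum of the Łukasiewicz t-norm gives the supremum: min(1, 1 − 1.000 + 0.646).
1 − 1.000 + 0.646 = 0.646, so t = min(1, 0.646) = 0.646.
Check: 1.000 ⊗ 0.646 = max(0, 0.646) = 0.646 ≤ 0.646.

0.646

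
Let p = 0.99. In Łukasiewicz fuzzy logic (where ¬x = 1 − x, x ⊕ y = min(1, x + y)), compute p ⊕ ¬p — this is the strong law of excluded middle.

¬p = 1 − 0.99 = 0.01
p ⊕ ¬p = min(1, 0.99 + 0.01) = min(1, 1.00) = 1.00
(As expected: always 1 in Ł∞ since a ⊕ (1−a) = 1.)

1.00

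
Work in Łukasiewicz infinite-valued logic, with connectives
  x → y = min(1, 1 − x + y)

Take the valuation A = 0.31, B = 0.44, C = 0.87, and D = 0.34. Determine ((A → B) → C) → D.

0.47

A → B = min(1, 1 − 0.31 + 0.44) = min(1, 1.13) = 1.00
(A → B) → C = min(1, 1 − 1.00 + 0.87) = min(1, 0.87) = 0.87
((A → B) → C) → D = min(1, 1 − 0.87 + 0.34) = min(1, 0.47) = 0.47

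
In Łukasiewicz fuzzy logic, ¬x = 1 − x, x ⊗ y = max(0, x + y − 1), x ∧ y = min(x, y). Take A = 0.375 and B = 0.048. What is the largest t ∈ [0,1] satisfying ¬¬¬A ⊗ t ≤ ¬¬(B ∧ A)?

¬A = 1 − 0.375 = 0.625
¬¬A = 1 − 0.625 = 0.375
¬¬¬A = 1 − 0.375 = 0.625
So the left factor is ¬¬¬A = 0.625.
B ∧ A = min(0.048, 0.375) = 0.048
¬(B ∧ A) = 1 − 0.048 = 0.952
¬¬(B ∧ A) = 1 − 0.952 = 0.048
So the right-hand bound is ¬¬(B ∧ A) = 0.048.
The residuum of the Łukasiewicz t-norm gives the supremum: min(1, 1 − 0.625 + 0.048).
1 − 0.625 + 0.048 = 0.423, so t = min(1, 0.423) = 0.423.
Check: 0.625 ⊗ 0.423 = max(0, 0.048) = 0.048 ≤ 0.048.

0.423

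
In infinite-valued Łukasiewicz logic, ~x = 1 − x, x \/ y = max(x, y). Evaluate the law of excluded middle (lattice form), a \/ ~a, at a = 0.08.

0.92

~a = 1 − 0.08 = 0.92
a \/ ~a = max(0.08, 0.92) = 0.92
(The value 0.92 < 1 shows this instance is not satisfied; not a Ł∞-tautology — its value is max(a, 1−a).)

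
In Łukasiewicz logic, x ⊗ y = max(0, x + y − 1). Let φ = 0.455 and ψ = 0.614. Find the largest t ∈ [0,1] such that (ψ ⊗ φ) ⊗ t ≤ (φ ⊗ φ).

ψ ⊗ φ = max(0, 0.614 + 0.455 − 1) = max(0, 0.069) = 0.069
So the left factor is ψ ⊗ φ = 0.069.
φ ⊗ φ = max(0, 0.455 + 0.455 − 1) = max(0, -0.090) = 0.000
So the right-hand bound is φ ⊗ φ = 0.000.
The residuum of the Łukasiewicz t-norm gives the supremum: min(1, 1 − 0.069 + 0.000).
1 − 0.069 + 0.000 = 0.931, so t = min(1, 0.931) = 0.931.
Check: 0.069 ⊗ 0.931 = max(0, 0.000) = 0.000 ≤ 0.000.

0.931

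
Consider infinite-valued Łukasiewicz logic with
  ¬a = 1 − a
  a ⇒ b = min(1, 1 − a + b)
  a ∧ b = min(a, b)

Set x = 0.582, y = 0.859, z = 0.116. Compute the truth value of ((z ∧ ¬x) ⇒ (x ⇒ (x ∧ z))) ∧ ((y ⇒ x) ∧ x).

0.582

¬x = 1 − 0.582 = 0.418
z ∧ ¬x = min(0.116, 0.418) = 0.116
x ∧ z = min(0.582, 0.116) = 0.116
x ⇒ (x ∧ z) = min(1, 1 − 0.582 + 0.116) = min(1, 0.534) = 0.534
(z ∧ ¬x) ⇒ (x ⇒ (x ∧ z)) = min(1, 1 − 0.116 + 0.534) = min(1, 1.418) = 1.000
y ⇒ x = min(1, 1 − 0.859 + 0.582) = min(1, 0.723) = 0.723
(y ⇒ x) ∧ x = min(0.723, 0.582) = 0.582
((z ∧ ¬x) ⇒ (x ⇒ (x ∧ z))) ∧ ((y ⇒ x) ∧ x) = min(1.000, 0.582) = 0.582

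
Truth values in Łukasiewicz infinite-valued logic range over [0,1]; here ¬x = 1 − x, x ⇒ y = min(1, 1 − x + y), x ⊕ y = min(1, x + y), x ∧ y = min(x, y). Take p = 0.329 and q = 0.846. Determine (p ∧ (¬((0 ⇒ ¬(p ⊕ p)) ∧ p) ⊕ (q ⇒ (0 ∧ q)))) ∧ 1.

p ⊕ p = min(1, 0.329 + 0.329) = min(1, 0.658) = 0.658
¬(p ⊕ p) = 1 − 0.658 = 0.342
0 ⇒ ¬(p ⊕ p) = min(1, 1 − 0.000 + 0.342) = min(1, 1.342) = 1.000
(0 ⇒ ¬(p ⊕ p)) ∧ p = min(1.000, 0.329) = 0.329
¬((0 ⇒ ¬(p ⊕ p)) ∧ p) = 1 − 0.329 = 0.671
0 ∧ q = min(0.000, 0.846) = 0.000
q ⇒ (0 ∧ q) = min(1, 1 − 0.846 + 0.000) = min(1, 0.154) = 0.154
¬((0 ⇒ ¬(p ⊕ p)) ∧ p) ⊕ (q ⇒ (0 ∧ q)) = min(1, 0.671 + 0.154) = min(1, 0.825) = 0.825
p ∧ (¬((0 ⇒ ¬(p ⊕ p)) ∧ p) ⊕ (q ⇒ (0 ∧ q))) = min(0.329, 0.825) = 0.329
(p ∧ (¬((0 ⇒ ¬(p ⊕ p)) ∧ p) ⊕ (q ⇒ (0 ∧ q)))) ∧ 1 = min(0.329, 1.000) = 0.329

0.329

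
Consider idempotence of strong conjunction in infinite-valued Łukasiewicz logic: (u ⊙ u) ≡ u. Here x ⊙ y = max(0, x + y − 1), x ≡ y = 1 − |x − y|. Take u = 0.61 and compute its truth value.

u ⊙ u = max(0, 0.61 + 0.61 − 1) = max(0, 0.22) = 0.22
(u ⊙ u) ≡ u = 1 − |0.22 − 0.61| = 1 − 0.39 = 0.61
(The value 0.61 < 1 shows this instance is not satisfied; fails in Ł∞ since a ⊗ a = max(0, 2a−1) ≠ a in general.)

0.61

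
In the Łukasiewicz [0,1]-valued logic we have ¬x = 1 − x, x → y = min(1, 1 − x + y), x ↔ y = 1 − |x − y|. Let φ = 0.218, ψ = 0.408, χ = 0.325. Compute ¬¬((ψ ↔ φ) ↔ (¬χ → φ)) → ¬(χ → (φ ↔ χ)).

0.267

ψ ↔ φ = 1 − |0.408 − 0.218| = 1 − 0.190 = 0.810
¬χ = 1 − 0.325 = 0.675
¬χ → φ = min(1, 1 − 0.675 + 0.218) = min(1, 0.543) = 0.543
(ψ ↔ φ) ↔ (¬χ → φ) = 1 − |0.810 − 0.543| = 1 − 0.267 = 0.733
¬((ψ ↔ φ) ↔ (¬χ → φ)) = 1 − 0.733 = 0.267
¬¬((ψ ↔ φ) ↔ (¬χ → φ)) = 1 − 0.267 = 0.733
φ ↔ χ = 1 − |0.218 − 0.325| = 1 − 0.107 = 0.893
χ → (φ ↔ χ) = min(1, 1 − 0.325 + 0.893) = min(1, 1.568) = 1.000
¬(χ → (φ ↔ χ)) = 1 − 1.000 = 0.000
¬¬((ψ ↔ φ) ↔ (¬χ → φ)) → ¬(χ → (φ ↔ χ)) = min(1, 1 − 0.733 + 0.000) = min(1, 0.267) = 0.267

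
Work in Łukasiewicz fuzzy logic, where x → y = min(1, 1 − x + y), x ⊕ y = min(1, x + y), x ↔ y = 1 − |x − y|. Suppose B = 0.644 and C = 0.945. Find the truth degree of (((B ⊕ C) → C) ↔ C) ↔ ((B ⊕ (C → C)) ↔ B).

0.644

B ⊕ C = min(1, 0.644 + 0.945) = min(1, 1.589) = 1.000
(B ⊕ C) → C = min(1, 1 − 1.000 + 0.945) = min(1, 0.945) = 0.945
((B ⊕ C) → C) ↔ C = 1 − |0.945 − 0.945| = 1 − 0.000 = 1.000
C → C = min(1, 1 − 0.945 + 0.945) = min(1, 1.000) = 1.000
B ⊕ (C → C) = min(1, 0.644 + 1.000) = min(1, 1.644) = 1.000
(B ⊕ (C → C)) ↔ B = 1 − |1.000 − 0.644| = 1 − 0.356 = 0.644
(((B ⊕ C) → C) ↔ C) ↔ ((B ⊕ (C → C)) ↔ B) = 1 − |1.000 − 0.644| = 1 − 0.356 = 0.644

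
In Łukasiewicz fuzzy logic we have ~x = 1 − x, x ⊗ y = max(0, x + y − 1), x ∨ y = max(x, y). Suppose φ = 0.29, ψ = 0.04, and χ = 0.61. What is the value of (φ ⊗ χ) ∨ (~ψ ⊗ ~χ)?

φ ⊗ χ = max(0, 0.29 + 0.61 − 1) = max(0, -0.10) = 0.00
~ψ = 1 − 0.04 = 0.96
~χ = 1 − 0.61 = 0.39
~ψ ⊗ ~χ = max(0, 0.96 + 0.39 − 1) = max(0, 0.35) = 0.35
(φ ⊗ χ) ∨ (~ψ ⊗ ~χ) = max(0.00, 0.35) = 0.35

0.35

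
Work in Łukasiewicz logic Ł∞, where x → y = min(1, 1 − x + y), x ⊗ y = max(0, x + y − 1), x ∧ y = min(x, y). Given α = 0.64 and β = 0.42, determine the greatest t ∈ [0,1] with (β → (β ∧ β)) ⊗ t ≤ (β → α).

1.00

β ∧ β = min(0.42, 0.42) = 0.42
β → (β ∧ β) = min(1, 1 − 0.42 + 0.42) = min(1, 1.00) = 1.00
So the left factor is β → (β ∧ β) = 1.00.
β → α = min(1, 1 − 0.42 + 0.64) = min(1, 1.22) = 1.00
So the right-hand bound is β → α = 1.00.
The residuum of the Łukasiewicz t-norm gives the supremum: min(1, 1 − 1.00 + 1.00).
1 − 1.00 + 1.00 = 1.00, so t = min(1, 1.00) = 1.00.
Check: 1.00 ⊗ 1.00 = max(0, 1.00) = 1.00 ≤ 1.00.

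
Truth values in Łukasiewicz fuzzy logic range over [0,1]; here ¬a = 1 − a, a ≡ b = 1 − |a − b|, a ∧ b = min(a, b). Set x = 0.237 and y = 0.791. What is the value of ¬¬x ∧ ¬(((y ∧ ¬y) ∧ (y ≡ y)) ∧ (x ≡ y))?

0.237

¬x = 1 − 0.237 = 0.763
¬¬x = 1 − 0.763 = 0.237
¬y = 1 − 0.791 = 0.209
y ∧ ¬y = min(0.791, 0.209) = 0.209
y ≡ y = 1 − |0.791 − 0.791| = 1 − 0.000 = 1.000
(y ∧ ¬y) ∧ (y ≡ y) = min(0.209, 1.000) = 0.209
x ≡ y = 1 − |0.237 − 0.791| = 1 − 0.554 = 0.446
((y ∧ ¬y) ∧ (y ≡ y)) ∧ (x ≡ y) = min(0.209, 0.446) = 0.209
¬(((y ∧ ¬y) ∧ (y ≡ y)) ∧ (x ≡ y)) = 1 − 0.209 = 0.791
¬¬x ∧ ¬(((y ∧ ¬y) ∧ (y ≡ y)) ∧ (x ≡ y)) = min(0.237, 0.791) = 0.237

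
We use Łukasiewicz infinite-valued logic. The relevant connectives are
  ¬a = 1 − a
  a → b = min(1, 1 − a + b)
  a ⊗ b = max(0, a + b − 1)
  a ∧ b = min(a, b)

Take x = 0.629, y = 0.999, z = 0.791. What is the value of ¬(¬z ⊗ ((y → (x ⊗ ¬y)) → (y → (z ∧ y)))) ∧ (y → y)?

0.791

¬z = 1 − 0.791 = 0.209
¬y = 1 − 0.999 = 0.001
x ⊗ ¬y = max(0, 0.629 + 0.001 − 1) = max(0, -0.370) = 0.000
y → (x ⊗ ¬y) = min(1, 1 − 0.999 + 0.000) = min(1, 0.001) = 0.001
z ∧ y = min(0.791, 0.999) = 0.791
y → (z ∧ y) = min(1, 1 − 0.999 + 0.791) = min(1, 0.792) = 0.792
(y → (x ⊗ ¬y)) → (y → (z ∧ y)) = min(1, 1 − 0.001 + 0.792) = min(1, 1.791) = 1.000
¬z ⊗ ((y → (x ⊗ ¬y)) → (y → (z ∧ y))) = max(0, 0.209 + 1.000 − 1) = max(0, 0.209) = 0.209
¬(¬z ⊗ ((y → (x ⊗ ¬y)) → (y → (z ∧ y)))) = 1 − 0.209 = 0.791
y → y = min(1, 1 − 0.999 + 0.999) = min(1, 1.000) = 1.000
¬(¬z ⊗ ((y → (x ⊗ ¬y)) → (y → (z ∧ y)))) ∧ (y → y) = min(0.791, 1.000) = 0.791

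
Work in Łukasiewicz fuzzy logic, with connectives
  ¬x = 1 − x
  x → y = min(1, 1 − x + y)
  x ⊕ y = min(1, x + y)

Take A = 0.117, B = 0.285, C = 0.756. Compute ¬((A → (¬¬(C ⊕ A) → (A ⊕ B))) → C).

C ⊕ A = min(1, 0.756 + 0.117) = min(1, 0.873) = 0.873
¬(C ⊕ A) = 1 − 0.873 = 0.127
¬¬(C ⊕ A) = 1 − 0.127 = 0.873
A ⊕ B = min(1, 0.117 + 0.285) = min(1, 0.402) = 0.402
¬¬(C ⊕ A) → (A ⊕ B) = min(1, 1 − 0.873 + 0.402) = min(1, 0.529) = 0.529
A → (¬¬(C ⊕ A) → (A ⊕ B)) = min(1, 1 − 0.117 + 0.529) = min(1, 1.412) = 1.000
(A → (¬¬(C ⊕ A) → (A ⊕ B))) → C = min(1, 1 − 1.000 + 0.756) = min(1, 0.756) = 0.756
¬((A → (¬¬(C ⊕ A) → (A ⊕ B))) → C) = 1 − 0.756 = 0.244

0.244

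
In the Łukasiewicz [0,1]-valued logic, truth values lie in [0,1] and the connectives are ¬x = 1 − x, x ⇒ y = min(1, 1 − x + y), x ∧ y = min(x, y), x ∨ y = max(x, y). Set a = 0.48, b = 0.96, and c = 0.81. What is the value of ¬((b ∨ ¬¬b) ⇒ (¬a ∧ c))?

0.44

¬b = 1 − 0.96 = 0.04
¬¬b = 1 − 0.04 = 0.96
b ∨ ¬¬b = max(0.96, 0.96) = 0.96
¬a = 1 − 0.48 = 0.52
¬a ∧ c = min(0.52, 0.81) = 0.52
(b ∨ ¬¬b) ⇒ (¬a ∧ c) = min(1, 1 − 0.96 + 0.52) = min(1, 0.56) = 0.56
¬((b ∨ ¬¬b) ⇒ (¬a ∧ c)) = 1 − 0.56 = 0.44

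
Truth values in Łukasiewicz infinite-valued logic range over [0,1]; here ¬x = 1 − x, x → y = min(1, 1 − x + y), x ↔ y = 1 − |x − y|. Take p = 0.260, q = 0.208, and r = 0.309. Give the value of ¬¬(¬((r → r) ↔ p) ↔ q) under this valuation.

0.468

r → r = min(1, 1 − 0.309 + 0.309) = min(1, 1.000) = 1.000
(r → r) ↔ p = 1 − |1.000 − 0.260| = 1 − 0.740 = 0.260
¬((r → r) ↔ p) = 1 − 0.260 = 0.740
¬((r → r) ↔ p) ↔ q = 1 − |0.740 − 0.208| = 1 − 0.532 = 0.468
¬(¬((r → r) ↔ p) ↔ q) = 1 − 0.468 = 0.532
¬¬(¬((r → r) ↔ p) ↔ q) = 1 − 0.532 = 0.468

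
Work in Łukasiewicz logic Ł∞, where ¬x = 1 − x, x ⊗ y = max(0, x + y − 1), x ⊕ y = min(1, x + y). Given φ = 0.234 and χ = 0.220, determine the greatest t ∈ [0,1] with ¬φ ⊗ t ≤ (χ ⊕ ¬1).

¬φ = 1 − 0.234 = 0.766
So the left factor is ¬φ = 0.766.
¬1 = 1 − 1.000 = 0.000
χ ⊕ ¬1 = min(1, 0.220 + 0.000) = min(1, 0.220) = 0.220
So the right-hand bound is χ ⊕ ¬1 = 0.220.
The residuum of the Łukasiewicz t-norm gives the supremum: min(1, 1 − 0.766 + 0.220).
1 − 0.766 + 0.220 = 0.454, so t = min(1, 0.454) = 0.454.
Check: 0.766 ⊗ 0.454 = max(0, 0.220) = 0.220 ≤ 0.220.

0.454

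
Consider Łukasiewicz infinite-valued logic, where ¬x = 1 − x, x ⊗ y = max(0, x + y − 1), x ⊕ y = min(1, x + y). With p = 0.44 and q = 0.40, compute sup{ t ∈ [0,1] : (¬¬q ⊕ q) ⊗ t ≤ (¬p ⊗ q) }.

0.20

¬q = 1 − 0.40 = 0.60
¬¬q = 1 − 0.60 = 0.40
¬¬q ⊕ q = min(1, 0.40 + 0.40) = min(1, 0.80) = 0.80
So the left factor is ¬¬q ⊕ q = 0.80.
¬p = 1 − 0.44 = 0.56
¬p ⊗ q = max(0, 0.56 + 0.40 − 1) = max(0, -0.04) = 0.00
So the right-hand bound is ¬p ⊗ q = 0.00.
The residuum of the Łukasiewicz t-norm gives the supremum: min(1, 1 − 0.80 + 0.00).
1 − 0.80 + 0.00 = 0.20, so t = min(1, 0.20) = 0.20.
Check: 0.80 ⊗ 0.20 = max(0, 0.00) = 0.00 ≤ 0.00.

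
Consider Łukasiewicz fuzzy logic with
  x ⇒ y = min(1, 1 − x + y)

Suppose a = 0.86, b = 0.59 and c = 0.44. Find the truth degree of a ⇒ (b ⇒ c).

0.99

b ⇒ c = min(1, 1 − 0.59 + 0.44) = min(1, 0.85) = 0.85
a ⇒ (b ⇒ c) = min(1, 1 − 0.86 + 0.85) = min(1, 0.99) = 0.99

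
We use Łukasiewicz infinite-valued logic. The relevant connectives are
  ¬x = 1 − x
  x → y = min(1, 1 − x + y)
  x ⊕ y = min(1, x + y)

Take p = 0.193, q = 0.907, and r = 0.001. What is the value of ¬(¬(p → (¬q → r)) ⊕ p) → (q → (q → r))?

0.380

¬q = 1 − 0.907 = 0.093
¬q → r = min(1, 1 − 0.093 + 0.001) = min(1, 0.908) = 0.908
p → (¬q → r) = min(1, 1 − 0.193 + 0.908) = min(1, 1.715) = 1.000
¬(p → (¬q → r)) = 1 − 1.000 = 0.000
¬(p → (¬q → r)) ⊕ p = min(1, 0.000 + 0.193) = min(1, 0.193) = 0.193
¬(¬(p → (¬q → r)) ⊕ p) = 1 − 0.193 = 0.807
q → r = min(1, 1 − 0.907 + 0.001) = min(1, 0.094) = 0.094
q → (q → r) = min(1, 1 − 0.907 + 0.094) = min(1, 0.187) = 0.187
¬(¬(p → (¬q → r)) ⊕ p) → (q → (q → r)) = min(1, 1 − 0.807 + 0.187) = min(1, 0.380) = 0.380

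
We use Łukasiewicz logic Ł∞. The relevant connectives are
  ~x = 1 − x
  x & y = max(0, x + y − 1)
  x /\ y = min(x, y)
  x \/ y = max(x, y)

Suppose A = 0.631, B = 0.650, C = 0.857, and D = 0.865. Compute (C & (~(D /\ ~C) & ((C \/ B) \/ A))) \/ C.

~C = 1 − 0.857 = 0.143
D /\ ~C = min(0.865, 0.143) = 0.143
~(D /\ ~C) = 1 − 0.143 = 0.857
C \/ B = max(0.857, 0.650) = 0.857
(C \/ B) \/ A = max(0.857, 0.631) = 0.857
~(D /\ ~C) & ((C \/ B) \/ A) = max(0, 0.857 + 0.857 − 1) = max(0, 0.714) = 0.714
C & (~(D /\ ~C) & ((C \/ B) \/ A)) = max(0, 0.857 + 0.714 − 1) = max(0, 0.571) = 0.571
(C & (~(D /\ ~C) & ((C \/ B) \/ A))) \/ C = max(0.571, 0.857) = 0.857

0.857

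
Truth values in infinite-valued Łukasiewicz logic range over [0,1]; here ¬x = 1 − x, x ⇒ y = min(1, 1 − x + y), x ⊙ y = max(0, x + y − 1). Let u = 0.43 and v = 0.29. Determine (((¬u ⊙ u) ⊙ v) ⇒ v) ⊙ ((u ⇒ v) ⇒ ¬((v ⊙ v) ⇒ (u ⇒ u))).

¬u = 1 − 0.43 = 0.57
¬u ⊙ u = max(0, 0.57 + 0.43 − 1) = max(0, 0.00) = 0.00
(¬u ⊙ u) ⊙ v = max(0, 0.00 + 0.29 − 1) = max(0, -0.71) = 0.00
((¬u ⊙ u) ⊙ v) ⇒ v = min(1, 1 − 0.00 + 0.29) = min(1, 1.29) = 1.00
u ⇒ v = min(1, 1 − 0.43 + 0.29) = min(1, 0.86) = 0.86
v ⊙ v = max(0, 0.29 + 0.29 − 1) = max(0, -0.42) = 0.00
u ⇒ u = min(1, 1 − 0.43 + 0.43) = min(1, 1.00) = 1.00
(v ⊙ v) ⇒ (u ⇒ u) = min(1, 1 − 0.00 + 1.00) = min(1, 2.00) = 1.00
¬((v ⊙ v) ⇒ (u ⇒ u)) = 1 − 1.00 = 0.00
(u ⇒ v) ⇒ ¬((v ⊙ v) ⇒ (u ⇒ u)) = min(1, 1 − 0.86 + 0.00) = min(1, 0.14) = 0.14
(((¬u ⊙ u) ⊙ v) ⇒ v) ⊙ ((u ⇒ v) ⇒ ¬((v ⊙ v) ⇒ (u ⇒ u))) = max(0, 1.00 + 0.14 − 1) = max(0, 0.14) = 0.14

0.14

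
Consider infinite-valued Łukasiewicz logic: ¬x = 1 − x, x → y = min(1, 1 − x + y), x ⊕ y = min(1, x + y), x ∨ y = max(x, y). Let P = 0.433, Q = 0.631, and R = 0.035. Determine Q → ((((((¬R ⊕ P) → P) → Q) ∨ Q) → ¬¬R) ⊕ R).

¬R = 1 − 0.035 = 0.965
¬R ⊕ P = min(1, 0.965 + 0.433) = min(1, 1.398) = 1.000
(¬R ⊕ P) → P = min(1, 1 − 1.000 + 0.433) = min(1, 0.433) = 0.433
((¬R ⊕ P) → P) → Q = min(1, 1 − 0.433 + 0.631) = min(1, 1.198) = 1.000
(((¬R ⊕ P) → P) → Q) ∨ Q = max(1.000, 0.631) = 1.000
¬¬R = 1 − 0.965 = 0.035
((((¬R ⊕ P) → P) → Q) ∨ Q) → ¬¬R = min(1, 1 − 1.000 + 0.035) = min(1, 0.035) = 0.035
(((((¬R ⊕ P) → P) → Q) ∨ Q) → ¬¬R) ⊕ R = min(1, 0.035 + 0.035) = min(1, 0.070) = 0.070
Q → ((((((¬R ⊕ P) → P) → Q) ∨ Q) → ¬¬R) ⊕ R) = min(1, 1 − 0.631 + 0.070) = min(1, 0.439) = 0.439

0.439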